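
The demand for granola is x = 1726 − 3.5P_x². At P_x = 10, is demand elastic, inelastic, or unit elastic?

At P_x = 10, x = 1376.
dx/dP_x = −2·3.5·P_x = −70.
Point elasticity E = (dx/dP_x)·(P_x/x) = -70 × 10/1376 ≈ -0.509.
|E| ≈ 0.509 < 1, so demand is inelastic.

inelastic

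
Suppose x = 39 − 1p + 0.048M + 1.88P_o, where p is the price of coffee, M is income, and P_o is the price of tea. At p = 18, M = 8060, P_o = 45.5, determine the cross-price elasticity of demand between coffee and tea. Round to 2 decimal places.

0.17

Evaluating quantity at (p, M, P_o) gives x = 39 − 1(18) + 0.048(8060) + 1.88(45.5) = 39 − 18 + 386.88 + 85.54 = 493.42.
∂x/∂P_o = +1.88, so E_xy = 1.88·(45.5/493.42) ≈ 0.17.
E_xy > 0: the goods are substitutes.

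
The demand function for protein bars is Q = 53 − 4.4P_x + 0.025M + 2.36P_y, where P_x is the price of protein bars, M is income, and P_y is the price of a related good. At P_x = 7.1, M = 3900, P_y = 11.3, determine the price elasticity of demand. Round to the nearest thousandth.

First evaluate Q: 53 − 4.4(7.1) + 0.025(3900) + 2.36(11.3) = 53 − 31.24 + 97.5 + 26.668 = 145.928.
∂Q/∂P_x = −4.4, so E_p = (−4.4)·(7.1/145.928) ≈ -0.214.
|E_p| < 1: demand is inelastic.

-0.214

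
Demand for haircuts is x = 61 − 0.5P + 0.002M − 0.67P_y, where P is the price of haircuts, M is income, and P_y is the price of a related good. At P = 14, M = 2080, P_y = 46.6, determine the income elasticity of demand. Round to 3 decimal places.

Evaluating quantity at (P, M, P_y) gives x = 61 − 0.5(14) + 0.002(2080) − 0.67(46.6) = 61 − 7 + 4.16 − 31.222 = 26.938.
∂x/∂M = +0.002, so E_I = 0.002·(2080/26.938) ≈ 0.154.
E_I ∈ (0,1): normal good (necessity).

0.154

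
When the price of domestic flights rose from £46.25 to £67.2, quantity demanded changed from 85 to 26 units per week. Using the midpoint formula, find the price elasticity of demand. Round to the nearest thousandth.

-2.878

%ΔQ = (26 − 85)/[(85 + 26)/2] = -59/55.5 ≈ -1.0631.
%Δp = (67.2 − 46.25)/[(46.25 + 67.2)/2] = 20.95/56.725 ≈ 0.3693.
Arc elasticity E = %ΔQ/%Δp ≈ -1.0631/0.3693 ≈ -2.878.
|E| > 1: demand is elastic over this range.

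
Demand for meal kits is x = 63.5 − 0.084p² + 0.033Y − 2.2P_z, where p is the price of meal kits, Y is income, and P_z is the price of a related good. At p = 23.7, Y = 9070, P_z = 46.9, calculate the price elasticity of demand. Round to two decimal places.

At the given point, x = 63.5 − 0.084(23.7)² + 0.033(9070) − 2.2(46.9) = 63.5 − 47.182 + 299.31 − 103.18 = 212.448.
∂x/∂p = −2·0.084·p = -3.9816, so E_p = -3.9816·(23.7/212.448) ≈ -0.44.
|E_p| < 1: demand is inelastic.

-0.44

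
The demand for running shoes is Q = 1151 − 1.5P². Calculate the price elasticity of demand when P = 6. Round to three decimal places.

At P = 6, Q = 1097.
dQ/dP = −2·1.5·P = −18.
Point elasticity E = (dQ/dP)·(P/Q) = -18 × 6/1097 ≈ -0.098.
|E| < 1, so demand is inelastic at this price.

-0.098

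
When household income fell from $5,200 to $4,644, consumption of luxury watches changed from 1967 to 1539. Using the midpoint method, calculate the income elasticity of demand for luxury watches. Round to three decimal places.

%ΔQ = (1539 − 1967)/[(1967+1539)/2] = -428/1753 ≈ -0.2442.
%ΔY = (4,644 − 5,200)/[(5,200+4,644)/2] = -556/4922 ≈ -0.1130.
E_I = %ΔQ/%ΔY ≈ 2.161.
E_I > 1: normal good (luxury).

2.161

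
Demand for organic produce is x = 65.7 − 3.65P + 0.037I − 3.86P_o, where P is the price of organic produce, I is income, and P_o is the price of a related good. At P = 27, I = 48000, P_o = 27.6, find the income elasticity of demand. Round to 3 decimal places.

1.085

At the given point, x = 65.7 − 3.65(27) + 0.037(48000) − 3.86(27.6) = 65.7 − 98.55 + 1776 − 106.536 = 1636.614.
∂x/∂I = +0.037, so E_I = 0.037·(48000/1636.614) ≈ 1.085.
E_I > 1: normal good (luxury).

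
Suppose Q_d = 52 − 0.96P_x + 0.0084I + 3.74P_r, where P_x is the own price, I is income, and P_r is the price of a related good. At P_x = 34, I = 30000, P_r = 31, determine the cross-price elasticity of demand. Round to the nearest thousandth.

At the given point, Q_d = 52 − 0.96(34) + 0.0084(30000) + 3.74(31) = 52 − 32.64 + 252 + 115.94 = 387.3.
∂Q_d/∂P_r = +3.74, so E_xy = 3.74·(31/387.3) ≈ 0.299.
E_xy > 0: the goods are substitutes.

0.299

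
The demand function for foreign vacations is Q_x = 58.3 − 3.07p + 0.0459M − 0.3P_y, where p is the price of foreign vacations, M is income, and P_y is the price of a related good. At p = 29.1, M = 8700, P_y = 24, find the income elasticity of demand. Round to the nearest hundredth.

1.11

First evaluate Q_x: 58.3 − 3.07(29.1) + 0.0459(8700) − 0.3(24) = 58.3 − 89.337 + 399.33 − 7.2 = 361.093.
∂Q_x/∂M = +0.0459, so E_I = 0.0459·(8700/361.093) ≈ 1.11.
E_I > 1: normal good (luxury).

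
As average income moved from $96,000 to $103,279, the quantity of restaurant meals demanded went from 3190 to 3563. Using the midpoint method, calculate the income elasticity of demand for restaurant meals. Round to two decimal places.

%ΔQ = (3563 − 3190)/[(3190+3563)/2] = 373/3376.5 ≈ 0.1105.
%ΔI = (103,279 − 96,000)/[(96,000+103,279)/2] = 7279/99639.5 ≈ 0.0731.
E_I = %ΔQ/%ΔI ≈ 1.51.
E_I > 1: normal good (luxury).

1.51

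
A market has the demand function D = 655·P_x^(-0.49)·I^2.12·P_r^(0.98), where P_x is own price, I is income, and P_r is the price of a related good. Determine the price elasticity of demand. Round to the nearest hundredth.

For a Cobb–Douglas (constant-elasticity) form D = A·P_x^α·…, the elasticity with respect to P_x equals the exponent α at every point.
Here the exponent on P_x is -0.49, so the price elasticity of demand is -0.49.

-0.49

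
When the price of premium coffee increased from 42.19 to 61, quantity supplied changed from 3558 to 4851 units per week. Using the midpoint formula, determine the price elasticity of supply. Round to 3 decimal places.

%Δq = (4851 − 3558)/[(3558 + 4851)/2] = 1293/4204.5 ≈ 0.3075.
%Δp = (61 − 42.19)/[(42.19 + 61)/2] = 18.81/51.595 ≈ 0.3646.
Arc elasticity E = %Δq/%Δp ≈ 0.3075/0.3646 ≈ 0.844.
|E| < 1: supply is inelastic over this range.

0.844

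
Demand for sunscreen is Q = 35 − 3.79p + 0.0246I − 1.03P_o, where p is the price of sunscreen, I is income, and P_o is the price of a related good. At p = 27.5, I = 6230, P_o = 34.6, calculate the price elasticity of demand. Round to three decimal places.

-2.154

Q = 35 − 3.79(27.5) + 0.0246(6230) − 1.03(34.6) = 35 − 104.225 + 153.258 − 35.638 = 48.395.
∂Q/∂p = −3.79, so E_p = (−3.79)·(27.5/48.395) ≈ -2.154.
|E_p| > 1: demand is elastic.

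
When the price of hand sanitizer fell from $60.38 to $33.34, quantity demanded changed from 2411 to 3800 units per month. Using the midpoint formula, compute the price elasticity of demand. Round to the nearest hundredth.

-0.78

%Δq = (3800 − 2411)/[(2411 + 3800)/2] = 1389/3105.5 ≈ 0.4473.
%ΔP = (33.34 − 60.38)/[(60.38 + 33.34)/2] = -27.04/46.86 ≈ -0.5770.
Arc elasticity E = %Δq/%ΔP ≈ 0.4473/-0.5770 ≈ -0.78.
|E| < 1: demand is inelastic over this range.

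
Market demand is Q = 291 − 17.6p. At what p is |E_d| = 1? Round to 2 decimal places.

8.27

For linear demand Q = a − bp, E = −bp/(a − bp). |E| = 1 ⇒ bp = a − bp ⇒ p = a/(2b).
p = 291/(2·17.6) ≈ 8.27.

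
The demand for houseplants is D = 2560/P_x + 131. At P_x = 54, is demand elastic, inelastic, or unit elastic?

inelastic

At P_x = 54, D = 178.4074.
dD/dP_x = −2560/P_x² = −0.8779.
Point elasticity E = (dD/dP_x)·(P_x/D) = -0.8779 × 54/178.4074 ≈ -0.266.
|E| ≈ 0.266 < 1, so demand is inelastic.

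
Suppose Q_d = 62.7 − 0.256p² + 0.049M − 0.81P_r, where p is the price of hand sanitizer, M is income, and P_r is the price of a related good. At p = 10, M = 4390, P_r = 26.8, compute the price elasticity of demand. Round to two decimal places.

Q_d = 62.7 − 0.256(10)² + 0.049(4390) − 0.81(26.8) = 62.7 − 25.6 + 215.11 − 21.708 = 230.502.
∂Q_d/∂p = −2·0.256·p = -5.12, so E_p = -5.12·(10/230.502) ≈ -0.22.
|E_p| < 1: demand is inelastic.

-0.22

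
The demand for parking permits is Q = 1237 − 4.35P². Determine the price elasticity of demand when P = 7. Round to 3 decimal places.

At P = 7, Q = 1023.85.
dQ/dP = −2·4.35·P = −60.9.
Point elasticity E = (dQ/dP)·(P/Q) = -60.9 × 7/1023.85 ≈ -0.416.
|E| < 1, so demand is inelastic at this price.

-0.416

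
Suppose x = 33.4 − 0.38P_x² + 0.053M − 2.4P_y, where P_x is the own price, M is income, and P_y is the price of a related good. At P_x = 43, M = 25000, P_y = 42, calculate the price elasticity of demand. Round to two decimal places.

x = 33.4 − 0.38(43)² + 0.053(25000) − 2.4(42) = 33.4 − 702.62 + 1325 − 100.8 = 554.98.
∂x/∂P_x = −2·0.38·P_x = -32.68, so E_p = -32.68·(43/554.98) ≈ -2.53.
|E_p| > 1: demand is elastic.

-2.53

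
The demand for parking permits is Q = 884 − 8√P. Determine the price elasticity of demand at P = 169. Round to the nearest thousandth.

At P = 169, Q = 780.
dQ/dP = −8/(2√P) = −8/(2·13).
Point elasticity E = (dQ/dP)·(P/Q) = -0.3077 × 169/780 ≈ -0.067.
|E| < 1, so demand is inelastic at this price.

-0.067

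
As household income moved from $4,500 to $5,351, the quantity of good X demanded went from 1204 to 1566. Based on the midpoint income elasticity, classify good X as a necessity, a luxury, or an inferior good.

luxury

%ΔQ = (1566 − 1204)/[(1204+1566)/2] = 362/1385 ≈ 0.2614.
%ΔI = (5,351 − 4,500)/[(4,500+5,351)/2] = 851/4925.5 ≈ 0.1728.
E_I = %ΔQ/%ΔI ≈ 1.513.
E_I > 1: normal good (luxury).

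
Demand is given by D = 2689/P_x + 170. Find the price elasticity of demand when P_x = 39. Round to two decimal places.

-0.29

At P_x = 39, D = 238.9487.
dD/dP_x = −2689/P_x² = −1.7679.
Point elasticity E = (dD/dP_x)·(P_x/D) = -1.7679 × 39/238.9487 ≈ -0.29.
|E| < 1, so demand is inelastic at this price.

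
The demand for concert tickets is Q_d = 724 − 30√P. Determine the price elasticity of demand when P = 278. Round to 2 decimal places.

At P = 278, Q_d = 223.8.
dQ_d/dP = −30/(2√P) = −30/(2·16.6733).
Point elasticity E = (dQ_d/dP)·(P/Q_d) = -0.8996 × 278/223.8 ≈ -1.12.
|E| > 1, so demand is elastic at this price.

-1.12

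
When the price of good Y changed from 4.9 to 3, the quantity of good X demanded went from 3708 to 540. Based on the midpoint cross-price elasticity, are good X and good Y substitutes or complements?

%ΔQ_x = (540 − 3708)/[(3708+540)/2] = -3168/2124 ≈ -1.4915.
%ΔP_y = (3 − 4.9)/[(4.9+3)/2] ≈ -0.4810.
E_xy = -1.4915/-0.4810 ≈ 3.101.
E_xy > 0, so the goods are substitutes.

substitutes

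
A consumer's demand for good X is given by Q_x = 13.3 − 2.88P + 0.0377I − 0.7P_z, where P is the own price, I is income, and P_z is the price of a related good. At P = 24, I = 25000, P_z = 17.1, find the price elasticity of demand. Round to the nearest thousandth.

-0.079

Evaluating quantity at (P, I, P_z) gives Q_x = 13.3 − 2.88(24) + 0.0377(25000) − 0.7(17.1) = 13.3 − 69.12 + 942.5 − 11.97 = 874.71.
∂Q_x/∂P = −2.88, so E_p = (−2.88)·(24/874.71) ≈ -0.079.
|E_p| < 1: demand is inelastic.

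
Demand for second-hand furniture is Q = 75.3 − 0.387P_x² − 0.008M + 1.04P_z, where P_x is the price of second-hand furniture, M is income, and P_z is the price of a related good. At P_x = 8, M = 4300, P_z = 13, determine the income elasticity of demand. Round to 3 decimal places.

-1.160

First evaluate Q: 75.3 − 0.387(8)² − 0.008(4300) + 1.04(13) = 75.3 − 24.768 − 34.4 + 13.52 = 29.652.
∂Q/∂M = −0.008, so E_I = -0.008·(4300/29.652) ≈ -1.160.
E_I < 0: inferior good.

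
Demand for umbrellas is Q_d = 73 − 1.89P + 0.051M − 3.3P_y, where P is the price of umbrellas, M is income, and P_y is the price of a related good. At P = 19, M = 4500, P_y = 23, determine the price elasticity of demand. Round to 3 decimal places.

-0.188

First evaluate Q_d: 73 − 1.89(19) + 0.051(4500) − 3.3(23) = 73 − 35.91 + 229.5 − 75.9 = 190.69.
∂Q_d/∂P = −1.89, so E_p = (−1.89)·(19/190.69) ≈ -0.188.
|E_p| < 1: demand is inelastic.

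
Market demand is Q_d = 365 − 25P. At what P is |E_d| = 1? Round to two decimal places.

For linear demand Q_d = a − bP, E = −bP/(a − bP). |E| = 1 ⇒ bP = a − bP ⇒ P = a/(2b).
P = 365/(2·25) = 7.30.

7.30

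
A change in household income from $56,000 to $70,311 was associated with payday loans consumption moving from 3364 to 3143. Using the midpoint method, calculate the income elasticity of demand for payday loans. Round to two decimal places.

-0.30

%ΔQ = (3143 − 3364)/[(3364+3143)/2] = -221/3253.5 ≈ -0.0679.
%ΔY = (70,311 − 56,000)/[(56,000+70,311)/2] = 14311/63155.5 ≈ 0.2266.
E_I = %ΔQ/%ΔY ≈ -0.30.
E_I < 0: inferior good.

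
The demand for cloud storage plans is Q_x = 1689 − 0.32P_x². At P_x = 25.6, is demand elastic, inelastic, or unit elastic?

At P_x = 25.6, Q_x = 1479.2848.
dQ_x/dP_x = −2·0.32·P_x = −16.384.
Point elasticity E = (dQ_x/dP_x)·(P_x/Q_x) = -16.384 × 25.6/1479.2848 ≈ -0.284.
|E| ≈ 0.284 < 1, so demand is inelastic.

inelastic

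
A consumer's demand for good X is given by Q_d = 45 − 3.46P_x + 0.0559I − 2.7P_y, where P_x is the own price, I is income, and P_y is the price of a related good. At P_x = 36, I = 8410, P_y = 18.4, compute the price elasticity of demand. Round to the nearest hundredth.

First evaluate Q_d: 45 − 3.46(36) + 0.0559(8410) − 2.7(18.4) = 45 − 124.56 + 470.119 − 49.68 = 340.879.
∂Q_d/∂P_x = −3.46, so E_p = (−3.46)·(36/340.879) ≈ -0.37.
|E_p| < 1: demand is inelastic.

-0.37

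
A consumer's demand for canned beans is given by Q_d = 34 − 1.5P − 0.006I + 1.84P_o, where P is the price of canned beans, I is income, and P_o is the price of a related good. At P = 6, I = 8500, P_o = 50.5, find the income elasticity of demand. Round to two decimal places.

Evaluating quantity at (P, I, P_o) gives Q_d = 34 − 1.5(6) − 0.006(8500) + 1.84(50.5) = 34 − 9 − 51 + 92.92 = 66.92.
∂Q_d/∂I = −0.006, so E_I = -0.006·(8500/66.92) ≈ -0.76.
E_I < 0: inferior good.

-0.76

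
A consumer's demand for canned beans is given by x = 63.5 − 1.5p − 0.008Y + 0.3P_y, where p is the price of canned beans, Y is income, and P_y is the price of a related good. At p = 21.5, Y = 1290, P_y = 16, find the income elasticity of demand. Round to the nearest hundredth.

x = 63.5 − 1.5(21.5) − 0.008(1290) + 0.3(16) = 63.5 − 32.25 − 10.32 + 4.8 = 25.73.
∂x/∂Y = −0.008, so E_I = -0.008·(1290/25.73) ≈ -0.40.
E_I < 0: inferior good.

-0.40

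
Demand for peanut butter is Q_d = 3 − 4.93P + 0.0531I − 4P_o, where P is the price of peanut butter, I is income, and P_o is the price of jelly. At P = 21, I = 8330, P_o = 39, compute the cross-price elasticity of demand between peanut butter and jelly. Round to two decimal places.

-0.84

Evaluating quantity at (P, I, P_o) gives Q_d = 3 − 4.93(21) + 0.0531(8330) − 4(39) = 3 − 103.53 + 442.323 − 156 = 185.793.
∂Q_d/∂P_o = −4, so E_xy = -4·(39/185.793) ≈ -0.84.
E_xy < 0: the goods are complements.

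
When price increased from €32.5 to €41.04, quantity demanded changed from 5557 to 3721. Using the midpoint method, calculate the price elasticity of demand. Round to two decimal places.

-1.70

%ΔQ = (3721 − 5557)/[(5557 + 3721)/2] = -1836/4639 ≈ -0.3958.
%ΔP = (41.04 − 32.5)/[(32.5 + 41.04)/2] = 8.54/36.77 ≈ 0.2323.
Arc elasticity E = %ΔQ/%ΔP ≈ -0.3958/0.2323 ≈ -1.70.
|E| > 1: demand is elastic over this range.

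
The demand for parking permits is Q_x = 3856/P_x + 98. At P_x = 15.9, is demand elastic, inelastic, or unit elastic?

At P_x = 15.9, Q_x = 340.5157.
dQ_x/dP_x = −3856/P_x² = −15.2526.
Point elasticity E = (dQ_x/dP_x)·(P_x/Q_x) = -15.2526 × 15.9/340.5157 ≈ -0.712.
|E| ≈ 0.712 < 1, so demand is inelastic.

inelastic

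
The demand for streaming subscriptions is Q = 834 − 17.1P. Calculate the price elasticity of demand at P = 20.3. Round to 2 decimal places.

At P = 20.3, Q = 486.87.
dQ/dP = −17.1.
Point elasticity E = (dQ/dP)·(P/Q) = -17.1 × 20.3/486.87 ≈ -0.71.
|E| < 1, so demand is inelastic at this price.

-0.71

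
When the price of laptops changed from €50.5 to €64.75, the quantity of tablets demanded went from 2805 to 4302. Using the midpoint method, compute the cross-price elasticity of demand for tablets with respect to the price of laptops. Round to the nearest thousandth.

1.704

%ΔQ_x = (4302 − 2805)/[(2805+4302)/2] = 1497/3553.5 ≈ 0.4213.
%ΔP_y = (64.75 − 50.5)/[(50.5+64.75)/2] ≈ 0.2473.
E_xy = 0.4213/0.2473 ≈ 1.704.
E_xy > 0, so tablets and laptops are substitutes.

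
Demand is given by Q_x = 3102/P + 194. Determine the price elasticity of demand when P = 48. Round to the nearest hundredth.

-0.25

At P = 48, Q_x = 258.625.
dQ_x/dP = −3102/P² = −1.3464.
Point elasticity E = (dQ_x/dP)·(P/Q_x) = -1.3464 × 48/258.625 ≈ -0.25.
|E| < 1, so demand is inelastic at this price.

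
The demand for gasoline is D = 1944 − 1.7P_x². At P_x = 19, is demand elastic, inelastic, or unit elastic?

inelastic

At P_x = 19, D = 1330.3.
dD/dP_x = −2·1.7·P_x = −64.6.
Point elasticity E = (dD/dP_x)·(P_x/D) = -64.6 × 19/1330.3 ≈ -0.923.
|E| ≈ 0.923 < 1, so demand is inelastic.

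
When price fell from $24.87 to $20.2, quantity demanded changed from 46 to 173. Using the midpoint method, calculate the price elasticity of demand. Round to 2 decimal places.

%ΔQ = (173 − 46)/[(46 + 173)/2] = 127/109.5 ≈ 1.1598.
%Δp = (20.2 − 24.87)/[(24.87 + 20.2)/2] = -4.67/22.535 ≈ -0.2072.
Arc elasticity E = %ΔQ/%Δp ≈ 1.1598/-0.2072 ≈ -5.60.
|E| > 1: demand is elastic over this range.

-5.60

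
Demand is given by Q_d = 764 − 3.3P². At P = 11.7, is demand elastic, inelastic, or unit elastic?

At P = 11.7, Q_d = 312.263.
dQ_d/dP = −2·3.3·P = −77.22.
Point elasticity E = (dQ_d/dP)·(P/Q_d) = -77.22 × 11.7/312.263 ≈ -2.893.
|E| ≈ 2.893 > 1, so demand is elastic.

elastic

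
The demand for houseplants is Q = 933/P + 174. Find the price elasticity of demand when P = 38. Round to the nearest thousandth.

-0.124

At P = 38, Q = 198.5526.
dQ/dP = −933/P² = −0.6461.
Point elasticity E = (dQ/dP)·(P/Q) = -0.6461 × 38/198.5526 ≈ -0.124.
|E| < 1, so demand is inelastic at this price.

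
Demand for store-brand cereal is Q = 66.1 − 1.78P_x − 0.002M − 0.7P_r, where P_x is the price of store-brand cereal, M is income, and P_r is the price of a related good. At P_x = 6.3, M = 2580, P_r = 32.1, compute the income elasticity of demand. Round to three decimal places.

-0.189

First evaluate Q: 66.1 − 1.78(6.3) − 0.002(2580) − 0.7(32.1) = 66.1 − 11.214 − 5.16 − 22.47 = 27.256.
∂Q/∂M = −0.002, so E_I = -0.002·(2580/27.256) ≈ -0.189.
E_I < 0: inferior good.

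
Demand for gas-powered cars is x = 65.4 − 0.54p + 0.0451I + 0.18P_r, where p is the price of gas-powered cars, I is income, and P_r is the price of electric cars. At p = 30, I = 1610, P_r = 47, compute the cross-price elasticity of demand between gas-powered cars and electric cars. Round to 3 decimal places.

Substituting, x = 65.4 − 0.54(30) + 0.0451(1610) + 0.18(47) = 65.4 − 16.2 + 72.611 + 8.46 = 130.271.
∂x/∂P_r = +0.18, so E_xy = 0.18·(47/130.271) ≈ 0.065.
E_xy > 0: the goods are substitutes.

0.065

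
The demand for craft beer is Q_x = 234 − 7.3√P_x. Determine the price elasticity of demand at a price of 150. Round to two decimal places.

-0.31

At P_x = 150, Q_x = 144.5936.
dQ_x/dP_x = −7.3/(2√P_x) = −7.3/(2·12.2474).
Point elasticity E = (dQ_x/dP_x)·(P_x/Q_x) = -0.298 × 150/144.5936 ≈ -0.31.
|E| < 1, so demand is inelastic at this price.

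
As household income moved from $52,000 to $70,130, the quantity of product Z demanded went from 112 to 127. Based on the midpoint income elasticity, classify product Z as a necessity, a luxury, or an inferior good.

necessity

%ΔQ = (127 − 112)/[(112+127)/2] = 15/119.5 ≈ 0.1255.
%ΔI = (70,130 − 52,000)/[(52,000+70,130)/2] = 18130/61065 ≈ 0.2969.
E_I = %ΔQ/%ΔI ≈ 0.423.
E_I ∈ (0,1): normal good (necessity).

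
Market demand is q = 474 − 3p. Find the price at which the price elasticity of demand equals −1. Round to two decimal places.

79.00

For linear demand q = a − bp, E = −bp/(a − bp). |E| = 1 ⇒ bp = a − bp ⇒ p = a/(2b).
p = 474/(2·3) = 79.00.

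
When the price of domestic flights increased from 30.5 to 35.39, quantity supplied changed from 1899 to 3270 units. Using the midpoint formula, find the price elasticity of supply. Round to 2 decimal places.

3.57

%ΔQ = (3270 − 1899)/[(1899 + 3270)/2] = 1371/2584.5 ≈ 0.5305.
%ΔP = (35.39 − 30.5)/[(30.5 + 35.39)/2] = 4.89/32.945 ≈ 0.1484.
Arc elasticity E = %ΔQ/%ΔP ≈ 0.5305/0.1484 ≈ 3.57.
|E| > 1: supply is elastic over this range.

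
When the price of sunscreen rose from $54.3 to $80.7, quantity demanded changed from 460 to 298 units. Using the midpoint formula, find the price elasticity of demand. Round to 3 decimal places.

%ΔQ = (298 − 460)/[(460 + 298)/2] = -162/379 ≈ -0.4274.
%Δp = (80.7 − 54.3)/[(54.3 + 80.7)/2] = 26.4/67.5 ≈ 0.3911.
Arc elasticity E = %ΔQ/%Δp ≈ -0.4274/0.3911 ≈ -1.093.
|E| > 1: demand is elastic over this range.

-1.093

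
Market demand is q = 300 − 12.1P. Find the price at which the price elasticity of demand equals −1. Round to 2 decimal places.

12.40

For linear demand q = a − bP, E = −bP/(a − bP). |E| = 1 ⇒ bP = a − bP ⇒ P = a/(2b).
P = 300/(2·12.1) ≈ 12.40.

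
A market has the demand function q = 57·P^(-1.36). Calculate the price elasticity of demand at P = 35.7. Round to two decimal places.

-1.36

For a Cobb–Douglas (constant-elasticity) form q = A·P^α·…, the elasticity with respect to P equals the exponent α at every point.
Here the exponent on P is -1.36, so the price elasticity of demand is -1.36.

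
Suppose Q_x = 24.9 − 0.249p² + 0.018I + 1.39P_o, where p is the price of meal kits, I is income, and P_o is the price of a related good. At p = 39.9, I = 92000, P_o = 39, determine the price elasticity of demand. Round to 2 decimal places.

-0.59

Evaluating quantity at (p, I, P_o) gives Q_x = 24.9 − 0.249(39.9)² + 0.018(92000) + 1.39(39) = 24.9 − 396.4105 + 1656 + 54.21 = 1338.6995.
∂Q_x/∂p = −2·0.249·p = -19.8702, so E_p = -19.8702·(39.9/1338.6995) ≈ -0.59.
|E_p| < 1: demand is inelastic.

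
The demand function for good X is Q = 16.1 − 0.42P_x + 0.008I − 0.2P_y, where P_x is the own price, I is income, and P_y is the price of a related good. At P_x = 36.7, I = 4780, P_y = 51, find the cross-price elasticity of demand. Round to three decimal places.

Substituting, Q = 16.1 − 0.42(36.7) + 0.008(4780) − 0.2(51) = 16.1 − 15.414 + 38.24 − 10.2 = 28.726.
∂Q/∂P_y = −0.2, so E_xy = -0.2·(51/28.726) ≈ -0.355.
E_xy < 0: the goods are complements.

-0.355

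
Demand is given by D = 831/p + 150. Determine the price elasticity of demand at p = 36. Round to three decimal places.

At p = 36, D = 173.0833.
dD/dp = −831/p² = −0.6412.
Point elasticity E = (dD/dp)·(p/D) = -0.6412 × 36/173.0833 ≈ -0.133.
|E| < 1, so demand is inelastic at this price.

-0.133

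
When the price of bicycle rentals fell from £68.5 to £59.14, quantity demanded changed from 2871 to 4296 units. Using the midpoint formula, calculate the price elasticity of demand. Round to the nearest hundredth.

-2.71

%Δq = (4296 − 2871)/[(2871 + 4296)/2] = 1425/3583.5 ≈ 0.3977.
%ΔP = (59.14 − 68.5)/[(68.5 + 59.14)/2] = -9.36/63.82 ≈ -0.1467.
Arc elasticity E = %Δq/%ΔP ≈ 0.3977/-0.1467 ≈ -2.71.
|E| > 1: demand is elastic over this range.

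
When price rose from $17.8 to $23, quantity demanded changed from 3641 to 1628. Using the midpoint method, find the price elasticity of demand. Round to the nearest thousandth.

-2.998

%ΔQ = (1628 − 3641)/[(3641 + 1628)/2] = -2013/2634.5 ≈ -0.7641.
%Δp = (23 − 17.8)/[(17.8 + 23)/2] = 5.2/20.4 ≈ 0.2549.
Arc elasticity E = %ΔQ/%Δp ≈ -0.7641/0.2549 ≈ -2.998.
|E| > 1: demand is elastic over this range.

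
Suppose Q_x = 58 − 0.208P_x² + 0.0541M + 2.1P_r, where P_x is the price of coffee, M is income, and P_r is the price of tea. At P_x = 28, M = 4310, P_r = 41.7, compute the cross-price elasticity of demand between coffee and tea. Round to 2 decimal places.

Substituting, Q_x = 58 − 0.208(28)² + 0.0541(4310) + 2.1(41.7) = 58 − 163.072 + 233.171 + 87.57 = 215.669.
∂Q_x/∂P_r = +2.1, so E_xy = 2.1·(41.7/215.669) ≈ 0.41.
E_xy > 0: the goods are substitutes.

0.41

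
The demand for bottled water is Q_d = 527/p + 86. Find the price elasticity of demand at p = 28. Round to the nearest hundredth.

-0.18

At p = 28, Q_d = 104.8214.
dQ_d/dp = −527/p² = −0.6722.
Point elasticity E = (dQ_d/dp)·(p/Q_d) = -0.6722 × 28/104.8214 ≈ -0.18.
|E| < 1, so demand is inelastic at this price.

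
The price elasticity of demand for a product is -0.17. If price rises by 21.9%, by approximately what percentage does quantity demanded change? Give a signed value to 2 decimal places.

-3.72

%ΔQ ≈ E × %ΔP = (-0.17) × (21.9%) ≈ -3.72%.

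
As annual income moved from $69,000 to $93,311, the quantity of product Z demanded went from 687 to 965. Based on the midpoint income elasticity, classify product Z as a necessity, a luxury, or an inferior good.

%ΔQ = (965 − 687)/[(687+965)/2] = 278/826 ≈ 0.3366.
%ΔI = (93,311 − 69,000)/[(69,000+93,311)/2] = 24311/81155.5 ≈ 0.2996.
E_I = %ΔQ/%ΔI ≈ 1.124.
E_I > 1: normal good (luxury).

luxury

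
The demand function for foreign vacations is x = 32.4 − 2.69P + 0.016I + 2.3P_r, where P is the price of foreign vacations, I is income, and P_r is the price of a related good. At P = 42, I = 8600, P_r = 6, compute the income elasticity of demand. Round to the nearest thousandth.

Evaluating quantity at (P, I, P_r) gives x = 32.4 − 2.69(42) + 0.016(8600) + 2.3(6) = 32.4 − 112.98 + 137.6 + 13.8 = 70.82.
∂x/∂I = +0.016, so E_I = 0.016·(8600/70.82) ≈ 1.943.
E_I > 1: normal good (luxury).

1.943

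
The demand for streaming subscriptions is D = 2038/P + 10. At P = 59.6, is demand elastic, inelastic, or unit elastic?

At P = 59.6, D = 44.1946.
dD/dP = −2038/P² = −0.5737.
Point elasticity E = (dD/dP)·(P/D) = -0.5737 × 59.6/44.1946 ≈ -0.774.
|E| ≈ 0.774 < 1, so demand is inelastic.

inelastic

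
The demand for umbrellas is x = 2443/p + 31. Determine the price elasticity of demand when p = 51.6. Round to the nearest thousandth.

-0.604

At p = 51.6, x = 78.345.
dx/dp = −2443/p² = −0.9175.
Point elasticity E = (dx/dp)·(p/x) = -0.9175 × 51.6/78.345 ≈ -0.604.
|E| < 1, so demand is inelastic at this price.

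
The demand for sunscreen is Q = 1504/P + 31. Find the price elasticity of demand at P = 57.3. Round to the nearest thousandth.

-0.458

At P = 57.3, Q = 57.2478.
dQ/dP = −1504/P² = −0.4581.
Point elasticity E = (dQ/dP)·(P/Q) = -0.4581 × 57.3/57.2478 ≈ -0.458.
|E| < 1, so demand is inelastic at this price.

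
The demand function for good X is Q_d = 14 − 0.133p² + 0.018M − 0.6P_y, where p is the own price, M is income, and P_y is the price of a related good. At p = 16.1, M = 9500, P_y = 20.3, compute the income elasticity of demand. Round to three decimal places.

Substituting, Q_d = 14 − 0.133(16.1)² + 0.018(9500) − 0.6(20.3) = 14 − 34.4749 + 171 − 12.18 = 138.3451.
∂Q_d/∂M = +0.018, so E_I = 0.018·(9500/138.3451) ≈ 1.236.
E_I > 1: normal good (luxury).

1.236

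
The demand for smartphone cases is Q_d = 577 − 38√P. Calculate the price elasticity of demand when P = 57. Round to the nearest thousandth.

At P = 57, Q_d = 290.1063.
dQ_d/dP = −38/(2√P) = −38/(2·7.5498).
Point elasticity E = (dQ_d/dP)·(P/Q_d) = -2.5166 × 57/290.1063 ≈ -0.494.
|E| < 1, so demand is inelastic at this price.

-0.494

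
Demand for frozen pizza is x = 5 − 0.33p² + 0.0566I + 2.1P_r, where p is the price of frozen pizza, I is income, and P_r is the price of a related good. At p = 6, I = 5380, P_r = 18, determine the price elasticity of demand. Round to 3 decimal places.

Substituting, x = 5 − 0.33(6)² + 0.0566(5380) + 2.1(18) = 5 − 11.88 + 304.508 + 37.8 = 335.428.
∂x/∂p = −2·0.33·p = -3.96, so E_p = -3.96·(6/335.428) ≈ -0.071.
|E_p| < 1: demand is inelastic.

-0.071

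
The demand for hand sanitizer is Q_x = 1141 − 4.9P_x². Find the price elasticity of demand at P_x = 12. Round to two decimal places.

-3.24

At P_x = 12, Q_x = 435.4.
dQ_x/dP_x = −2·4.9·P_x = −117.6.
Point elasticity E = (dQ_x/dP_x)·(P_x/Q_x) = -117.6 × 12/435.4 ≈ -3.24.
|E| > 1, so demand is elastic at this price.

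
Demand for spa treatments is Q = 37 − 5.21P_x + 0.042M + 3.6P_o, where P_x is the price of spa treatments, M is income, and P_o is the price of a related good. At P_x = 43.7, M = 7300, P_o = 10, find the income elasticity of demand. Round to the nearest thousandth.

2.018

At the given point, Q = 37 − 5.21(43.7) + 0.042(7300) + 3.6(10) = 37 − 227.677 + 306.6 + 36 = 151.923.
∂Q/∂M = +0.042, so E_I = 0.042·(7300/151.923) ≈ 2.018.
E_I > 1: normal good (luxury).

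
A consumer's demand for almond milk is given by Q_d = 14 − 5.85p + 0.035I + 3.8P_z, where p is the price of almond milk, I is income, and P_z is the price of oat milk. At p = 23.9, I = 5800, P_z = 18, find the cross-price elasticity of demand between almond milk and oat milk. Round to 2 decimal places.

0.47

Q_d = 14 − 5.85(23.9) + 0.035(5800) + 3.8(18) = 14 − 139.815 + 203 + 68.4 = 145.585.
∂Q_d/∂P_z = +3.8, so E_xy = 3.8·(18/145.585) ≈ 0.47.
E_xy > 0: the goods are substitutes.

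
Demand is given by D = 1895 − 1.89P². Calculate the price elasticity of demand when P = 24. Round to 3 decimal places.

-2.700

At P = 24, D = 806.36.
dD/dP = −2·1.89·P = −90.72.
Point elasticity E = (dD/dP)·(P/D) = -90.72 × 24/806.36 ≈ -2.700.
|E| > 1, so demand is elastic at this price.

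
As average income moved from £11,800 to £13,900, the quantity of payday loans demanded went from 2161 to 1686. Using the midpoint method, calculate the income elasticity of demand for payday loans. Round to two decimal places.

-1.51

%ΔQ = (1686 − 2161)/[(2161+1686)/2] = -475/1923.5 ≈ -0.2469.
%ΔI = (13,900 − 11,800)/[(11,800+13,900)/2] = 2100/12850 ≈ 0.1634.
E_I = %ΔQ/%ΔI ≈ -1.51.
E_I < 0: inferior good.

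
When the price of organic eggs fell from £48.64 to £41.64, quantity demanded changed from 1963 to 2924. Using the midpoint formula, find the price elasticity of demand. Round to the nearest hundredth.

%ΔQ = (2924 − 1963)/[(1963 + 2924)/2] = 961/2443.5 ≈ 0.3933.
%Δp = (41.64 − 48.64)/[(48.64 + 41.64)/2] = -7/45.14 ≈ -0.1551.
Arc elasticity E = %ΔQ/%Δp ≈ 0.3933/-0.1551 ≈ -2.54.
|E| > 1: demand is elastic over this range.

-2.54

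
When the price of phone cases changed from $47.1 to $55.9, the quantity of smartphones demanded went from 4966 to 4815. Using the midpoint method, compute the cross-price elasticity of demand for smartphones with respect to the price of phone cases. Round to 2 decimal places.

-0.18

%ΔQ_x = (4815 − 4966)/[(4966+4815)/2] = -151/4890.5 ≈ -0.0309.
%ΔP_y = (55.9 − 47.1)/[(47.1+55.9)/2] ≈ 0.1709.
E_xy = -0.0309/0.1709 ≈ -0.18.
E_xy < 0, so smartphones and phone cases are complements.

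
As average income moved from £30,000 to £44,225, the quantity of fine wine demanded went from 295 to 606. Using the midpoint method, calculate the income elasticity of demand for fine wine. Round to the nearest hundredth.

%ΔQ = (606 − 295)/[(295+606)/2] = 311/450.5 ≈ 0.6903.
%ΔM = (44,225 − 30,000)/[(30,000+44,225)/2] = 14225/37112.5 ≈ 0.3833.
E_I = %ΔQ/%ΔM ≈ 1.80.
E_I > 1: normal good (luxury).

1.80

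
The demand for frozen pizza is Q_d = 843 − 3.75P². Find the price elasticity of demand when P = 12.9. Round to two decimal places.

At P = 12.9, Q_d = 218.9625.
dQ_d/dP = −2·3.75·P = −96.75.
Point elasticity E = (dQ_d/dP)·(P/Q_d) = -96.75 × 12.9/218.9625 ≈ -5.70.
|E| > 1, so demand is elastic at this price.

-5.70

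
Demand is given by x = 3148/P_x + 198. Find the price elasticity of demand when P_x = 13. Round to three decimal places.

At P_x = 13, x = 440.1538.
dx/dP_x = −3148/P_x² = −18.6272.
Point elasticity E = (dx/dP_x)·(P_x/x) = -18.6272 × 13/440.1538 ≈ -0.550.
|E| < 1, so demand is inelastic at this price.

-0.550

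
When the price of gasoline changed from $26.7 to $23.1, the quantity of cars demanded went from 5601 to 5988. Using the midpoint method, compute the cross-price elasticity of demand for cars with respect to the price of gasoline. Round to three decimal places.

-0.462

%ΔQ_x = (5988 − 5601)/[(5601+5988)/2] = 387/5794.5 ≈ 0.0668.
%ΔP_y = (23.1 − 26.7)/[(26.7+23.1)/2] ≈ -0.1446.
E_xy = 0.0668/-0.1446 ≈ -0.462.
E_xy < 0, so cars and gasoline are complements.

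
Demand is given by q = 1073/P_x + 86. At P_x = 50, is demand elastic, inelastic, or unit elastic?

At P_x = 50, q = 107.46.
dq/dP_x = −1073/P_x² = −0.4292.
Point elasticity E = (dq/dP_x)·(P_x/q) = -0.4292 × 50/107.46 ≈ -0.200.
|E| ≈ 0.200 < 1, so demand is inelastic.

inelastic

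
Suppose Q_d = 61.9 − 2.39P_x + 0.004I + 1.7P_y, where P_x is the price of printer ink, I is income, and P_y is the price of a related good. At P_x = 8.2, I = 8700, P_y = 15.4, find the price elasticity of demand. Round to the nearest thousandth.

Q_d = 61.9 − 2.39(8.2) + 0.004(8700) + 1.7(15.4) = 61.9 − 19.598 + 34.8 + 26.18 = 103.282.
∂Q_d/∂P_x = −2.39, so E_p = (−2.39)·(8.2/103.282) ≈ -0.190.
|E_p| < 1: demand is inelastic.

-0.190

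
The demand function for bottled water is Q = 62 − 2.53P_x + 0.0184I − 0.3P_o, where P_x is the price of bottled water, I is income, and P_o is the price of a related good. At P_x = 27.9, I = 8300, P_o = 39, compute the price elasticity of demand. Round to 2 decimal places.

-0.53

At the given point, Q = 62 − 2.53(27.9) + 0.0184(8300) − 0.3(39) = 62 − 70.587 + 152.72 − 11.7 = 132.433.
∂Q/∂P_x = −2.53, so E_p = (−2.53)·(27.9/132.433) ≈ -0.53.
|E_p| < 1: demand is inelastic.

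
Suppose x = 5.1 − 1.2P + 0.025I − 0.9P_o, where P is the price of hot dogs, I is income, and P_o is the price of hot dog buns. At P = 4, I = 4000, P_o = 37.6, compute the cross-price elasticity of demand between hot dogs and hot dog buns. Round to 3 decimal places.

-0.509

First evaluate x: 5.1 − 1.2(4) + 0.025(4000) − 0.9(37.6) = 5.1 − 4.8 + 100 − 33.84 = 66.46.
∂x/∂P_o = −0.9, so E_xy = -0.9·(37.6/66.46) ≈ -0.509.
E_xy < 0: the goods are complements.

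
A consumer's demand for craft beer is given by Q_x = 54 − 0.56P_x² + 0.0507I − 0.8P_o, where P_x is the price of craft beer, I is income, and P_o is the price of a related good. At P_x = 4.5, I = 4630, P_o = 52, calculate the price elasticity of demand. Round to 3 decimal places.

First evaluate Q_x: 54 − 0.56(4.5)² + 0.0507(4630) − 0.8(52) = 54 − 11.34 + 234.741 − 41.6 = 235.801.
∂Q_x/∂P_x = −2·0.56·P_x = -5.04, so E_p = -5.04·(4.5/235.801) ≈ -0.096.
|E_p| < 1: demand is inelastic.

-0.096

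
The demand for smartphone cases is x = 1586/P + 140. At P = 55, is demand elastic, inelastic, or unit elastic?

At P = 55, x = 168.8364.
dx/dP = −1586/P² = −0.5243.
Point elasticity E = (dx/dP)·(P/x) = -0.5243 × 55/168.8364 ≈ -0.171.
|E| ≈ 0.171 < 1, so demand is inelastic.

inelastic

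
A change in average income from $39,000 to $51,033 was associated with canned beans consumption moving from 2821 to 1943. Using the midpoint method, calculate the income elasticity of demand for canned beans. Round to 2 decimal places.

%ΔQ = (1943 − 2821)/[(2821+1943)/2] = -878/2382 ≈ -0.3686.
%ΔM = (51,033 − 39,000)/[(39,000+51,033)/2] = 12033/45016.5 ≈ 0.2673.
E_I = %ΔQ/%ΔM ≈ -1.38.
E_I < 0: inferior good.

-1.38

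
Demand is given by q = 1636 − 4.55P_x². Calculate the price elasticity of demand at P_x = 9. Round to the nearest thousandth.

-0.582

At P_x = 9, q = 1267.45.
dq/dP_x = −2·4.55·P_x = −81.9.
Point elasticity E = (dq/dP_x)·(P_x/q) = -81.9 × 9/1267.45 ≈ -0.582.
|E| < 1, so demand is inelastic at this price.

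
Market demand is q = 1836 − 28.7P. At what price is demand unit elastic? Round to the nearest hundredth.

31.99

For linear demand q = a − bP, E = −bP/(a − bP). |E| = 1 ⇒ bP = a − bP ⇒ P = a/(2b).
P = 1836/(2·28.7) ≈ 31.99.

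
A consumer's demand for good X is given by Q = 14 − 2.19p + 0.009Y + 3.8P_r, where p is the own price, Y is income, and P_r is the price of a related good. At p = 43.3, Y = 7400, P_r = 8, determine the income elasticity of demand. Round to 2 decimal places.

Q = 14 − 2.19(43.3) + 0.009(7400) + 3.8(8) = 14 − 94.827 + 66.6 + 30.4 = 16.173.
∂Q/∂Y = +0.009, so E_I = 0.009·(7400/16.173) ≈ 4.12.
E_I > 1: normal good (luxury).

4.12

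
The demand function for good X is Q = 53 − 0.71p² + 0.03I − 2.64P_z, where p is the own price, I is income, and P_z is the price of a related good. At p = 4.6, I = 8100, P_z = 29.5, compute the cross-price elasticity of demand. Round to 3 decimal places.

At the given point, Q = 53 − 0.71(4.6)² + 0.03(8100) − 2.64(29.5) = 53 − 15.0236 + 243 − 77.88 = 203.0964.
∂Q/∂P_z = −2.64, so E_xy = -2.64·(29.5/203.0964) ≈ -0.383.
E_xy < 0: the goods are complements.

-0.383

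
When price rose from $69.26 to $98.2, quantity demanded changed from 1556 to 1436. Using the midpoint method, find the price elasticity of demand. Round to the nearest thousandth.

%Δq = (1436 − 1556)/[(1556 + 1436)/2] = -120/1496 ≈ -0.0802.
%ΔP = (98.2 − 69.26)/[(69.26 + 98.2)/2] = 28.94/83.73 ≈ 0.3456.
Arc elasticity E = %Δq/%ΔP ≈ -0.0802/0.3456 ≈ -0.232.
|E| < 1: demand is inelastic over this range.

-0.232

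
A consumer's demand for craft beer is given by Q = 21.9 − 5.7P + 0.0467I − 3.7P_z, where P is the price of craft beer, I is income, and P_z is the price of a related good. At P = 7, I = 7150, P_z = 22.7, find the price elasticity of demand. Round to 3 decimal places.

-0.172

Q = 21.9 − 5.7(7) + 0.0467(7150) − 3.7(22.7) = 21.9 − 39.9 + 333.905 − 83.99 = 231.915.
∂Q/∂P = −5.7, so E_p = (−5.7)·(7/231.915) ≈ -0.172.
|E_p| < 1: demand is inelastic.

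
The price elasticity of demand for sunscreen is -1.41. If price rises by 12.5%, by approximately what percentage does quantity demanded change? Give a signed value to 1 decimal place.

%ΔQ ≈ E × %ΔP = (-1.41) × (12.5%) ≈ -17.6%.

-17.6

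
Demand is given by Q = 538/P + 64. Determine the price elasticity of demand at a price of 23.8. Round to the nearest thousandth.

At P = 23.8, Q = 86.605.
dQ/dP = −538/P² = −0.9498.
Point elasticity E = (dQ/dP)·(P/Q) = -0.9498 × 23.8/86.605 ≈ -0.261.
|E| < 1, so demand is inelastic at this price.

-0.261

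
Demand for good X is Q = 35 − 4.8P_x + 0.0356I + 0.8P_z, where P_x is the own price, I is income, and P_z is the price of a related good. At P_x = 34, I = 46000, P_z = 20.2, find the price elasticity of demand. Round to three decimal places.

Substituting, Q = 35 − 4.8(34) + 0.0356(46000) + 0.8(20.2) = 35 − 163.2 + 1637.6 + 16.16 = 1525.56.
∂Q/∂P_x = −4.8, so E_p = (−4.8)·(34/1525.56) ≈ -0.107.
|E_p| < 1: demand is inelastic.

-0.107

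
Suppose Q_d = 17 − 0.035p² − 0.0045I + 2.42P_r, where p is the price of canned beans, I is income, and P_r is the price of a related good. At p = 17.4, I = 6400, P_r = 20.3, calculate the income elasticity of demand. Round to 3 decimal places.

-1.077

Substituting, Q_d = 17 − 0.035(17.4)² − 0.0045(6400) + 2.42(20.3) = 17 − 10.5966 − 28.8 + 49.126 = 26.7294.
∂Q_d/∂I = −0.0045, so E_I = -0.0045·(6400/26.7294) ≈ -1.077.
E_I < 0: inferior good.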